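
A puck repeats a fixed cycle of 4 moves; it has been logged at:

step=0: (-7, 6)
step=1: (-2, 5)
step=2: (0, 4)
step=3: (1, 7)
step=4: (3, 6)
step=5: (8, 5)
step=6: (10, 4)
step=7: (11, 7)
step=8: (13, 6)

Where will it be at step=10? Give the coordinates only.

(20, 4)

Step-to-step displacements: (+5, -1), (+2, -1), (+1, +3), (+2, -1), (+5, -1), (+2, -1), (+1, +3), (+2, -1) — a repeating cycle of length 4.
step 9: apply (+5, -1) → (18, 5)
step 10: apply (+2, -1) → (20, 4)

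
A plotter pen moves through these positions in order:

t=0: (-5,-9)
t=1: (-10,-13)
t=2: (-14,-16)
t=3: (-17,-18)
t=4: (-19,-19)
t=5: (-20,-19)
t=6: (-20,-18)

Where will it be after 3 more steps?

(-14,-9)

First differences are (-5,-4), (-4,-3), (-3,-2), (-2,-1), (-1,+0), (+0,+1); their common second difference is (+1,+1) (constant acceleration).
step 7: (-20,-18) + (+1,+2) → (-19,-16)
step 8: (-19,-16) + (+2,+3) → (-17,-13)
step 9: (-17,-13) + (+3,+4) → (-14,-9)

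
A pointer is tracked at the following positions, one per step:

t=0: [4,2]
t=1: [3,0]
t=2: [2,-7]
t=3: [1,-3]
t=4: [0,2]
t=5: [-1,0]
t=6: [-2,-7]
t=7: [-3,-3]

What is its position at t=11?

The first coordinate changes by -1 each step, so at step 11 it is 4 + 11·(-1) = -7.
The second coordinate repeats the cycle [2, 0, -7, -3] with period 4; step 11 mod 4 = 3, giving -3.

[-7,-3]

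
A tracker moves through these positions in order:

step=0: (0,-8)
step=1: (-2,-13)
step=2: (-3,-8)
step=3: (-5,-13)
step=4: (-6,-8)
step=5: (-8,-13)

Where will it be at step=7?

(-11,-13)

Differencing gives (-2,-5), (-1,+5), (-2,-5), (-1,+5), (-2,-5). This is the pattern (-2,-5), (-1,+5) repeated.
step 6: apply (-1,+5) → (-9,-8)
step 7: apply (-2,-5) → (-11,-13)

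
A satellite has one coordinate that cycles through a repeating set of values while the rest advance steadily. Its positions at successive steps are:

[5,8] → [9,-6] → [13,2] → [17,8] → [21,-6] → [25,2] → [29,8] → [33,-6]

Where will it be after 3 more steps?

The first coordinate changes by +4 each step, so at step 10 it is 5 + 10·(4) = 45.
The second coordinate repeats the cycle [8, -6, 2] with period 3; step 10 mod 3 = 1, giving -6.

[45,-6]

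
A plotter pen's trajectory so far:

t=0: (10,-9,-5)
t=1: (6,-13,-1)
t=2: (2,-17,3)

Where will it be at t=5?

The position changes by (-4,-4,+4) every step.
step 3: (2,-17,3) + (-4,-4,+4) → (-2,-21,7)
step 4: (-2,-21,7) + (-4,-4,+4) → (-6,-25,11)
step 5: (-6,-25,11) + (-4,-4,+4) → (-10,-29,15)

(-10,-29,15)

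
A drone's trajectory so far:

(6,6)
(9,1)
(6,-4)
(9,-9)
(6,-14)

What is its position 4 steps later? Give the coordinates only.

The first coordinate repeats the cycle [6, 9] with period 2; step 8 mod 2 = 0, giving 6.
The second coordinate changes by -5 each step, so at step 8 it is 6 + 8·(-5) = -34.

(6,-34)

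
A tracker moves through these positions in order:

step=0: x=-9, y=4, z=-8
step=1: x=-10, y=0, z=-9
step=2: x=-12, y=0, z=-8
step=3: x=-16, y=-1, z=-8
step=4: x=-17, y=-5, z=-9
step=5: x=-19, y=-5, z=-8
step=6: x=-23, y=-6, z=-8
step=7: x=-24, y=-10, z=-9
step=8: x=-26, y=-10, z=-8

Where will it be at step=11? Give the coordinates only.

Differencing gives (-1,-4,-1), (-2,+0,+1), (-4,-1,+0), (-1,-4,-1), (-2,+0,+1), (-4,-1,+0), (-1,-4,-1), (-2,+0,+1). This is the pattern (-1,-4,-1), (-2,+0,+1), (-4,-1,+0) repeated.
step 9: apply (-4,-1,+0) → x=-30, y=-11, z=-8
step 10: apply (-1,-4,-1) → x=-31, y=-15, z=-9
step 11: apply (-2,+0,+1) → x=-33, y=-15, z=-8

x=-33, y=-15, z=-8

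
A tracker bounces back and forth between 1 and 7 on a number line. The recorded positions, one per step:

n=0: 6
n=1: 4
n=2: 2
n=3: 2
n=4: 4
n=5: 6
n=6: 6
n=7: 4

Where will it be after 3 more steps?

4

The value reflects between 1 and 7, moving 2 per step.
  step 8: 4 → 2
  step 9: 2 → 2
  step 10: 2 → 4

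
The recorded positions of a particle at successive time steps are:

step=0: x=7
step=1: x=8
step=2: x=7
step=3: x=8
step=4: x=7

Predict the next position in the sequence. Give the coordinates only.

x=8

Step-to-step displacements: +1, -1, +1, -1; each is -1× the previous.
step 5: 7 + 1 → x=8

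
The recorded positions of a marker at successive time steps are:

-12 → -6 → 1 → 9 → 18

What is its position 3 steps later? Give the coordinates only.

Taking differences between consecutive positions: +6, +7, +8, +9. These grow by +1 each step.
step 5: 18 + 10 → 28
step 6: 28 + 11 → 39
step 7: 39 + 12 → 51

51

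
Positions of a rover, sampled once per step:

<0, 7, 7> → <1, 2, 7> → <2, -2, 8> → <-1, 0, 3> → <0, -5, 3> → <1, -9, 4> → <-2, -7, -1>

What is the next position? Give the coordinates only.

<-1, -12, -1>

Step-to-step displacements: <+1, -5, +0>, <+1, -4, +1>, <-3, +2, -5>, <+1, -5, +0>, <+1, -4, +1>, <-3, +2, -5> — a repeating cycle of length 3.
step 7: apply <+1, -5, +0> → <-1, -12, -1>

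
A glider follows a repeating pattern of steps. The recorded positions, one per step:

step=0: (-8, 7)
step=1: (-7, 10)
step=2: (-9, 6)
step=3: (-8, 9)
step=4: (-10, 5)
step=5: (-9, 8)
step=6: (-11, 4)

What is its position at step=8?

(-12, 3)

Differencing gives (+1, +3), (-2, -4), (+1, +3), (-2, -4), (+1, +3), (-2, -4). This is the pattern (+1, +3), (-2, -4) repeated.
step 7: apply (+1, +3) → (-10, 7)
step 8: apply (-2, -4) → (-12, 3)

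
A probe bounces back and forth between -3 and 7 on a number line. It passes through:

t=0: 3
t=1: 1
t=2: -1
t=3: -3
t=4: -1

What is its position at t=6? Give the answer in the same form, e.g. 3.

The value reflects between -3 and 7, moving 2 per step.
  step 5: -1 → 1
  step 6: 1 → 3

3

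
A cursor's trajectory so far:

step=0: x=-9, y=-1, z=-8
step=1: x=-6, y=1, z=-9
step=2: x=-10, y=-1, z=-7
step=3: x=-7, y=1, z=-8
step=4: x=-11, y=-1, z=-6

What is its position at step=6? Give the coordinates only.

x=-12, y=-1, z=-5

Step-to-step displacements: (+3, +2, -1), (-4, -2, +2), (+3, +2, -1), (-4, -2, +2) — a repeating cycle of length 2.
step 5: apply (+3, +2, -1) → x=-8, y=1, z=-7
step 6: apply (-4, -2, +2) → x=-12, y=-1, z=-5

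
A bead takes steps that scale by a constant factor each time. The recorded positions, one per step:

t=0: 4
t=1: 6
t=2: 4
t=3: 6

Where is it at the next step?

Consecutive displacements +2, -2, +2 scale by a factor of -1 each step.
step 4: 6 − 2 → 4

4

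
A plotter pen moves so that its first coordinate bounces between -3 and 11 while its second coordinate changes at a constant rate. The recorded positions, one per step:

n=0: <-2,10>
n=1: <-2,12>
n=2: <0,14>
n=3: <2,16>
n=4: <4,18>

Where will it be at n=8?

The first coordinate reflects between -3 and 11, moving 2 per step.
  step 5: 4 → 6
  step 6: 6 → 8
  step 7: 8 → 10
  step 8: 10 → 10
The second coordinate changes by +2 each step: at step 8 it is 26.

<10,26>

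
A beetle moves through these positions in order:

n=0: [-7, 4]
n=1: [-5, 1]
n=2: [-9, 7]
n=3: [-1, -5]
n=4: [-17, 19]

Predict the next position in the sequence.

The jumps are [+2, -3], [-4, +6], [+8, -12], [-16, +24] — a geometric progression with ratio -2.
step 5: [-17, 19] + [+32, -48] → [15, -29]

[15, -29]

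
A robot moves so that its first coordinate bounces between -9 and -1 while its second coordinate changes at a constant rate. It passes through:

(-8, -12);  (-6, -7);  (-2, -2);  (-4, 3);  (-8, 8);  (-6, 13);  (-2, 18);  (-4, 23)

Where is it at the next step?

(-8, 28)

The first coordinate reflects between -9 and -1, moving 4 per step.
  step 8: -4 → -8
The second coordinate changes by +5 each step: at step 8 it is 28.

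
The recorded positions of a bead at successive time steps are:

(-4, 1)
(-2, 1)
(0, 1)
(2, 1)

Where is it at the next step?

(4, 1)

The position changes by (+2, +0) every step.
step 4: (2, 1) + (+2, +0) → (4, 1)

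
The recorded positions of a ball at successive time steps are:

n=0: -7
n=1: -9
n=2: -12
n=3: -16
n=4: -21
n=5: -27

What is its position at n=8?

-51

Taking differences between consecutive positions: -2, -3, -4, -5, -6. These grow by -1 each step.
step 6: -27 − 7 → -34
step 7: -34 − 8 → -42
step 8: -42 − 9 → -51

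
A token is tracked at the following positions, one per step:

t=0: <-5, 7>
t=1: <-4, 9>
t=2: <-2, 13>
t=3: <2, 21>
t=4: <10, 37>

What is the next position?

<26, 69>

Step-to-step displacements: <+1, +2>, <+2, +4>, <+4, +8>, <+8, +16>; each is 2× the previous.
step 5: <10, 37> + <+16, +32> → <26, 69>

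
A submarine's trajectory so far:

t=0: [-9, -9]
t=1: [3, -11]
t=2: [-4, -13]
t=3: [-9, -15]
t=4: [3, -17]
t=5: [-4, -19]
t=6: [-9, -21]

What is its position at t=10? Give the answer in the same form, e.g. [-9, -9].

The first coordinate repeats the cycle [-9, 3, -4] with period 3; step 10 mod 3 = 1, giving 3.
The second coordinate changes by -2 each step, so at step 10 it is -9 + 10·(-2) = -29.

[3, -29]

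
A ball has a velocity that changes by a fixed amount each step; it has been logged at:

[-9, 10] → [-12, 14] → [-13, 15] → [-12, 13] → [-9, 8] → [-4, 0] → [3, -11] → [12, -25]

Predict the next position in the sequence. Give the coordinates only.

First differences are [-3, +4], [-1, +1], [+1, -2], [+3, -5], [+5, -8], [+7, -11], [+9, -14]; their common second difference is [+2, -3] (constant acceleration).
step 8: [12, -25] + [+11, -17] → [23, -42]

[23, -42]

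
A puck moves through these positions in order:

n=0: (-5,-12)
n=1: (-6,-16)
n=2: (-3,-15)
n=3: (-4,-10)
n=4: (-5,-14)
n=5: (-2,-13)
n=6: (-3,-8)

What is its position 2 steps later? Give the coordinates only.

(-1,-11)

Step-to-step displacements: (-1,-4), (+3,+1), (-1,+5), (-1,-4), (+3,+1), (-1,+5) — a repeating cycle of length 3.
step 7: apply (-1,-4) → (-4,-12)
step 8: apply (+3,+1) → (-1,-11)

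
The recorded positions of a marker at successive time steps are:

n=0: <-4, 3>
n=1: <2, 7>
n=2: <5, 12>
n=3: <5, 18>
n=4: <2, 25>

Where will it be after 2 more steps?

Taking differences between consecutive positions: <+6, +4>, <+3, +5>, <+0, +6>, <-3, +7>. These grow by <-3, +1> each step.
step 5: <2, 25> + <-6, +8> → <-4, 33>
step 6: <-4, 33> + <-9, +9> → <-13, 42>

<-13, 42>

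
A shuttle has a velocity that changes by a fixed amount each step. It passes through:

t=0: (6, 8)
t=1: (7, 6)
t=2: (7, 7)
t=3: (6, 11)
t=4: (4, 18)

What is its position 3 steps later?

Taking differences between consecutive positions: (+1, -2), (+0, +1), (-1, +4), (-2, +7). These grow by (-1, +3) each step.
step 5: (4, 18) + (-3, +10) → (1, 28)
step 6: (1, 28) + (-4, +13) → (-3, 41)
step 7: (-3, 41) + (-5, +16) → (-8, 57)

(-8, 57)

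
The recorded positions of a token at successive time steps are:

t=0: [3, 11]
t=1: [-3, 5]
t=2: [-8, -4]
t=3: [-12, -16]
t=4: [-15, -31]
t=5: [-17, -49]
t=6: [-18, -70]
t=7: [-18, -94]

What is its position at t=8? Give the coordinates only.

Taking differences between consecutive positions: [-6, -6], [-5, -9], [-4, -12], [-3, -15], [-2, -18], [-1, -21], [+0, -24]. These grow by [+1, -3] each step.
step 8: [-18, -94] + [+1, -27] → [-17, -121]

[-17, -121]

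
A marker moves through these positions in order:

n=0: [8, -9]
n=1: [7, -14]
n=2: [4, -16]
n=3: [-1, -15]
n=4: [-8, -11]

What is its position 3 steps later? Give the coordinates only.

[-41, 19]

First differences are [-1, -5], [-3, -2], [-5, +1], [-7, +4]; their common second difference is [-2, +3] (constant acceleration).
step 5: [-8, -11] + [-9, +7] → [-17, -4]
step 6: [-17, -4] + [-11, +10] → [-28, 6]
step 7: [-28, 6] + [-13, +13] → [-41, 19]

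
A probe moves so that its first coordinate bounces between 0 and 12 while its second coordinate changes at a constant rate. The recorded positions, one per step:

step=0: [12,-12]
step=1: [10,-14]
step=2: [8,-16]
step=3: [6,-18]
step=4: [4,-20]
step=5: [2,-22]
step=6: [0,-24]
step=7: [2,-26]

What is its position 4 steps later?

The first coordinate reflects between 0 and 12, moving 2 per step.
  step 8: 2 → 4
  step 9: 4 → 6
  step 10: 6 → 8
  step 11: 8 → 10
The second coordinate changes by -2 each step: at step 11 it is -34.

[10,-34]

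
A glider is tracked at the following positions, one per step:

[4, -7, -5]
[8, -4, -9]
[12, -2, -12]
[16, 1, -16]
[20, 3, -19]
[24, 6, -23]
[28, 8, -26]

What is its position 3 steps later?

[40, 16, -37]

Step-to-step displacements: [+4, +3, -4], [+4, +2, -3], [+4, +3, -4], [+4, +2, -3], [+4, +3, -4], [+4, +2, -3] — a repeating cycle of length 2.
step 7: apply [+4, +3, -4] → [32, 11, -30]
step 8: apply [+4, +2, -3] → [36, 13, -33]
step 9: apply [+4, +3, -4] → [40, 16, -37]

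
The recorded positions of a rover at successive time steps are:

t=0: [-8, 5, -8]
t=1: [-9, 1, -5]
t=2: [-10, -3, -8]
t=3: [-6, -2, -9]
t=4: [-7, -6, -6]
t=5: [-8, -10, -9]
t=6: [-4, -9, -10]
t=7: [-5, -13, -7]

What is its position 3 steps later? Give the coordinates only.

Step-to-step displacements: [-1, -4, +3], [-1, -4, -3], [+4, +1, -1], [-1, -4, +3], [-1, -4, -3], [+4, +1, -1], [-1, -4, +3] — a repeating cycle of length 3.
step 8: apply [-1, -4, -3] → [-6, -17, -10]
step 9: apply [+4, +1, -1] → [-2, -16, -11]
step 10: apply [-1, -4, +3] → [-3, -20, -8]

[-3, -20, -8]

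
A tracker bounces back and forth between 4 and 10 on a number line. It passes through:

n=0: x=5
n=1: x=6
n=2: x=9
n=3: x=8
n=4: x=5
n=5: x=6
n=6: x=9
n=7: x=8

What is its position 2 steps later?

x=6

The value travels 3 per step and bounces off the walls at 4 and 10.
  step 8: 8 → 5
  step 9: 5 → 6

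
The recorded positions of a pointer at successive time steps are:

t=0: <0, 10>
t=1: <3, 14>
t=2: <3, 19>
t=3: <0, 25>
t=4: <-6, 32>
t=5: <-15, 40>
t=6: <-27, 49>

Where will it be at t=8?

<-60, 70>

First differences are <+3, +4>, <+0, +5>, <-3, +6>, <-6, +7>, <-9, +8>, <-12, +9>; their common second difference is <-3, +1> (constant acceleration).
step 7: <-27, 49> + <-15, +10> → <-42, 59>
step 8: <-42, 59> + <-18, +11> → <-60, 70>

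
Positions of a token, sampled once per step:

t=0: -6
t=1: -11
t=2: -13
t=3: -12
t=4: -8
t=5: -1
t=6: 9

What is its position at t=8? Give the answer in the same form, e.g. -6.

Taking differences between consecutive positions: -5, -2, +1, +4, +7, +10. These grow by +3 each step.
step 7: 9 + 13 → 22
step 8: 22 + 16 → 38

38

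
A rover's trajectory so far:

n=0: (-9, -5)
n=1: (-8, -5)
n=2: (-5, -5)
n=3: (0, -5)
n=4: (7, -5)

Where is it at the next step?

Taking differences between consecutive positions: (+1, +0), (+3, +0), (+5, +0), (+7, +0). These grow by (+2, +0) each step.
step 5: (7, -5) + (+9, +0) → (16, -5)

(16, -5)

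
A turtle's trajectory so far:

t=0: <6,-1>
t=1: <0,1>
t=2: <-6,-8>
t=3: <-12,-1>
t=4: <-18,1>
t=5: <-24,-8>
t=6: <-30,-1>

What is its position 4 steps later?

<-54,1>

The first coordinate changes by -6 each step, so at step 10 it is 6 + 10·(-6) = -54.
The second coordinate repeats the cycle [-1, 1, -8] with period 3; step 10 mod 3 = 1, giving 1.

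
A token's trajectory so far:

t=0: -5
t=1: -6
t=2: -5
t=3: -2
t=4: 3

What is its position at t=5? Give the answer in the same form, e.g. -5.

10

Taking differences between consecutive positions: -1, +1, +3, +5. These grow by +2 each step.
step 5: 3 + 7 → 10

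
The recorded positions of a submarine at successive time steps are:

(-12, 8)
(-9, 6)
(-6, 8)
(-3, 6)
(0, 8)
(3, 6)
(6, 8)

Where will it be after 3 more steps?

Differencing gives (+3, -2), (+3, +2), (+3, -2), (+3, +2), (+3, -2), (+3, +2). This is the pattern (+3, -2), (+3, +2) repeated.
step 7: apply (+3, -2) → (9, 6)
step 8: apply (+3, +2) → (12, 8)
step 9: apply (+3, -2) → (15, 6)

(15, 6)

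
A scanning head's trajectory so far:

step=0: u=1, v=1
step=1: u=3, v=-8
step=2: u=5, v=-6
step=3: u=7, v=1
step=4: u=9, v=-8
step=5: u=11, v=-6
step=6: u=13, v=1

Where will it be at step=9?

The u coordinate changes by +2 each step, so at step 9 it is 1 + 9·(2) = 19.
The v coordinate repeats the cycle [1, -8, -6] with period 3; step 9 mod 3 = 0, giving 1.

u=19, v=1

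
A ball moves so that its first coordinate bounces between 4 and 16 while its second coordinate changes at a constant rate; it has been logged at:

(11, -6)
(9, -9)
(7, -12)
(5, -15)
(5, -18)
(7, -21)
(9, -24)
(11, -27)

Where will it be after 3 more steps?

The first coordinate reflects between 4 and 16, moving 2 per step.
  step 8: 11 → 13
  step 9: 13 → 15
  step 10: 15 → 15
The second coordinate changes by -3 each step: at step 10 it is -36.

(15, -36)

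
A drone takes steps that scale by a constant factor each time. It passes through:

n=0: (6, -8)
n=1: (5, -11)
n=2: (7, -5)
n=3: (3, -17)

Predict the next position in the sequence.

(11, 7)

Step-to-step displacements: (-1, -3), (+2, +6), (-4, -12); each is -2× the previous.
step 4: (3, -17) + (+8, +24) → (11, 7)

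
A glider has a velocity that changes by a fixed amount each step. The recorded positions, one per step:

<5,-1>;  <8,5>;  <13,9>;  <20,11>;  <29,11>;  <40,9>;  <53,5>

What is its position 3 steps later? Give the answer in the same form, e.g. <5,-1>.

<104,-19>

Taking differences between consecutive positions: <+3,+6>, <+5,+4>, <+7,+2>, <+9,+0>, <+11,-2>, <+13,-4>. These grow by <+2,-2> each step.
step 7: <53,5> + <+15,-6> → <68,-1>
step 8: <68,-1> + <+17,-8> → <85,-9>
step 9: <85,-9> + <+19,-10> → <104,-19>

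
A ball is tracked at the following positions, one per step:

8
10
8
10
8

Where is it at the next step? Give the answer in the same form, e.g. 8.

10

The jumps are +2, -2, +2, -2 — a geometric progression with ratio -1.
step 5: 8 + 2 → 10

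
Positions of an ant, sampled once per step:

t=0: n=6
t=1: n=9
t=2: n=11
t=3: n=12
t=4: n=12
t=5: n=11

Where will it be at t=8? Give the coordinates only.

n=2

First differences are +3, +2, +1, +0, -1; their common second difference is -1 (constant acceleration).
step 6: 11 − 2 → n=9
step 7: 9 − 3 → n=6
step 8: 6 − 4 → n=2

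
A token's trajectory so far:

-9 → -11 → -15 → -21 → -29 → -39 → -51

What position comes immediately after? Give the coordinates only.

Successive displacements: -2, -4, -6, -8, -10, -12 — each changes by -2.
step 7: -51 − 14 → -65

-65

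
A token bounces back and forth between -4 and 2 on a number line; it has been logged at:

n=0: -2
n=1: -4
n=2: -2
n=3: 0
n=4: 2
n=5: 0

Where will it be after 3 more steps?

The value reflects between -4 and 2, moving 2 per step.
  step 6: 0 → -2
  step 7: -2 → -4
  step 8: -4 → -2

-2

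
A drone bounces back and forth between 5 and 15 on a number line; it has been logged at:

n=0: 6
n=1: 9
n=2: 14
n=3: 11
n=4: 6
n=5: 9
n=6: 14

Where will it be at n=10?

14

The value reflects between 5 and 15, moving 5 per step.
  step 7: 14 → 11
  step 8: 11 → 6
  step 9: 6 → 9
  step 10: 9 → 14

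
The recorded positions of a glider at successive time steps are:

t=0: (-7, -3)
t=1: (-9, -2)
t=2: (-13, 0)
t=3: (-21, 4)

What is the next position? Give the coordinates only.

Consecutive displacements (-2, +1), (-4, +2), (-8, +4) scale by a factor of 2 each step.
step 4: (-21, 4) + (-16, +8) → (-37, 12)

(-37, 12)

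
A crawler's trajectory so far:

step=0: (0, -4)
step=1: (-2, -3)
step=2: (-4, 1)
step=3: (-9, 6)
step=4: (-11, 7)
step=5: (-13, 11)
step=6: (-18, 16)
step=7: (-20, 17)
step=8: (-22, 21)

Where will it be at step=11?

Differencing gives (-2, +1), (-2, +4), (-5, +5), (-2, +1), (-2, +4), (-5, +5), (-2, +1), (-2, +4). This is the pattern (-2, +1), (-2, +4), (-5, +5) repeated.
step 9: apply (-5, +5) → (-27, 26)
step 10: apply (-2, +1) → (-29, 27)
step 11: apply (-2, +4) → (-31, 31)

(-31, 31)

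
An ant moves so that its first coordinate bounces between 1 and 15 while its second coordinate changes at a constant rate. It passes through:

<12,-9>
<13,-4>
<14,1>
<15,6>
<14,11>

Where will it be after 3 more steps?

The first coordinate reflects between 1 and 15, moving 1 per step.
  step 5: 14 → 13
  step 6: 13 → 12
  step 7: 12 → 11
The second coordinate changes by +5 each step: at step 7 it is 26.

<11,26>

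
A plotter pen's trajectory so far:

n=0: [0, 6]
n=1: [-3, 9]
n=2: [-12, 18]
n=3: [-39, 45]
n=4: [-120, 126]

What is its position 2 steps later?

Step-to-step displacements: [-3, +3], [-9, +9], [-27, +27], [-81, +81]; each is 3× the previous.
step 5: [-120, 126] + [-243, +243] → [-363, 369]
step 6: [-363, 369] + [-729, +729] → [-1092, 1098]

[-1092, 1098]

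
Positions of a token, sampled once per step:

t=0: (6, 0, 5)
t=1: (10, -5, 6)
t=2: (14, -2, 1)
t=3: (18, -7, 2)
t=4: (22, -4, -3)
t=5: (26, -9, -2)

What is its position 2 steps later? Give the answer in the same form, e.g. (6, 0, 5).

(34, -11, -6)

The moves between consecutive positions are (+4, -5, +1), (+4, +3, -5), (+4, -5, +1), (+4, +3, -5), (+4, -5, +1); they repeat the 2-cycle [(+4, -5, +1), (+4, +3, -5)].
step 6: apply (+4, +3, -5) → (30, -6, -7)
step 7: apply (+4, -5, +1) → (34, -11, -6)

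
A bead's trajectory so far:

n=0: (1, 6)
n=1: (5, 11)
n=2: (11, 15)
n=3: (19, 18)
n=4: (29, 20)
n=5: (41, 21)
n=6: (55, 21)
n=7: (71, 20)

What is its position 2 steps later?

Taking differences between consecutive positions: (+4, +5), (+6, +4), (+8, +3), (+10, +2), (+12, +1), (+14, +0), (+16, -1). These grow by (+2, -1) each step.
step 8: (71, 20) + (+18, -2) → (89, 18)
step 9: (89, 18) + (+20, -3) → (109, 15)

(109, 15)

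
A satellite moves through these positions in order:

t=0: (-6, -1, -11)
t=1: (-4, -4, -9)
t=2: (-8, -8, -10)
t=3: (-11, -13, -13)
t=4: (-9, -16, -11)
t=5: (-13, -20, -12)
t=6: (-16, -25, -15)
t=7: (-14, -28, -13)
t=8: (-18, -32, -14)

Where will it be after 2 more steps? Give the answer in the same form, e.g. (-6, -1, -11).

The moves between consecutive positions are (+2, -3, +2), (-4, -4, -1), (-3, -5, -3), (+2, -3, +2), (-4, -4, -1), (-3, -5, -3), (+2, -3, +2), (-4, -4, -1); they repeat the 3-cycle [(+2, -3, +2), (-4, -4, -1), (-3, -5, -3)].
step 9: apply (-3, -5, -3) → (-21, -37, -17)
step 10: apply (+2, -3, +2) → (-19, -40, -15)

(-19, -40, -15)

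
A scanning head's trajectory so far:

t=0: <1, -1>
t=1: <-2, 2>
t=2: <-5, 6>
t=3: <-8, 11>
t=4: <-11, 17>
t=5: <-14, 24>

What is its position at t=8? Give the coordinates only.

Taking differences between consecutive positions: <-3, +3>, <-3, +4>, <-3, +5>, <-3, +6>, <-3, +7>. These grow by <+0, +1> each step.
step 6: <-14, 24> + <-3, +8> → <-17, 32>
step 7: <-17, 32> + <-3, +9> → <-20, 41>
step 8: <-20, 41> + <-3, +10> → <-23, 51>

<-23, 51>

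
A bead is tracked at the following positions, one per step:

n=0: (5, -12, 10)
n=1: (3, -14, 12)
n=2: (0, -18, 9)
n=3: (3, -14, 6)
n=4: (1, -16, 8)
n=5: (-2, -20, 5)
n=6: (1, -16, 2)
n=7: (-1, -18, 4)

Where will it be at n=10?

(-3, -20, 0)

Step-to-step displacements: (-2, -2, +2), (-3, -4, -3), (+3, +4, -3), (-2, -2, +2), (-3, -4, -3), (+3, +4, -3), (-2, -2, +2) — a repeating cycle of length 3.
step 8: apply (-3, -4, -3) → (-4, -22, 1)
step 9: apply (+3, +4, -3) → (-1, -18, -2)
step 10: apply (-2, -2, +2) → (-3, -20, 0)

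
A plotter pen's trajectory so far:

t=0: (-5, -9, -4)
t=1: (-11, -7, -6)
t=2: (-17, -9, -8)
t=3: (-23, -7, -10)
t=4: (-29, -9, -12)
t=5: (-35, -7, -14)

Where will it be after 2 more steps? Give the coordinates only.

First: linear, -6 per step → -47 at step 7.
Second: cycles through -9, -7 every 2 steps. Step 7 lands at position 1 of the cycle → -7.
Third: linear, -2 per step → -18 at step 7.

(-47, -7, -18)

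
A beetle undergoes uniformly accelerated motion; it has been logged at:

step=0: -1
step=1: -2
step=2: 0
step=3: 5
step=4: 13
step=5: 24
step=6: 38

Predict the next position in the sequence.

55

First differences are -1, +2, +5, +8, +11, +14; their common second difference is +3 (constant acceleration).
step 7: 38 + 17 → 55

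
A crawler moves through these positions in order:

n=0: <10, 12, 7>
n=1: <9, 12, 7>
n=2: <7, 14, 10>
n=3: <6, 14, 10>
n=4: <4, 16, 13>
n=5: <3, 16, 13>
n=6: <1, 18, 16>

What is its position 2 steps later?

<-2, 20, 19>

Differencing gives <-1, +0, +0>, <-2, +2, +3>, <-1, +0, +0>, <-2, +2, +3>, <-1, +0, +0>, <-2, +2, +3>. This is the pattern <-1, +0, +0>, <-2, +2, +3> repeated.
step 7: apply <-1, +0, +0> → <0, 18, 16>
step 8: apply <-2, +2, +3> → <-2, 20, 19>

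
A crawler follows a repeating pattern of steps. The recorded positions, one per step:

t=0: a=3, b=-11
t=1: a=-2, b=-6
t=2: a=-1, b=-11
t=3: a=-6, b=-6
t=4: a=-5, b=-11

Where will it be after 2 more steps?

a=-9, b=-11

The moves between consecutive positions are (-5, +5), (+1, -5), (-5, +5), (+1, -5); they repeat the 2-cycle [(-5, +5), (+1, -5)].
step 5: apply (-5, +5) → a=-10, b=-6
step 6: apply (+1, -5) → a=-9, b=-11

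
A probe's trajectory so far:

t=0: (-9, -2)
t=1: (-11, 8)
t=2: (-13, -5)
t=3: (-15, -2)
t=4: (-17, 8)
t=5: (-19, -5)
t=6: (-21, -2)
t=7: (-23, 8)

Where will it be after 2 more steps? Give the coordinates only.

First: linear, -2 per step → -27 at step 9.
Second: cycles through -2, 8, -5 every 3 steps. Step 9 lands at position 0 of the cycle → -2.

(-27, -2)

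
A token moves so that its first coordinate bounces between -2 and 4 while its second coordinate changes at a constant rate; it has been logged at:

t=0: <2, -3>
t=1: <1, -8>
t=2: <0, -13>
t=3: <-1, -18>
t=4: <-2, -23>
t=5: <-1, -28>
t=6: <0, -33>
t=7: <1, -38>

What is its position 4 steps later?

<3, -58>

The first coordinate travels 1 per step and bounces off the walls at -2 and 4.
  step 8: 1 → 2
  step 9: 2 → 3
  step 10: 3 → 4
  step 11: 4 → 3
The second coordinate changes by -5 each step: at step 11 it is -58.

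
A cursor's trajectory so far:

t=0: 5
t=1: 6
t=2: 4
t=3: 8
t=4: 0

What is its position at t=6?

Step-to-step displacements: +1, -2, +4, -8; each is -2× the previous.
step 5: 0 + 16 → 16
step 6: 16 − 32 → -16

-16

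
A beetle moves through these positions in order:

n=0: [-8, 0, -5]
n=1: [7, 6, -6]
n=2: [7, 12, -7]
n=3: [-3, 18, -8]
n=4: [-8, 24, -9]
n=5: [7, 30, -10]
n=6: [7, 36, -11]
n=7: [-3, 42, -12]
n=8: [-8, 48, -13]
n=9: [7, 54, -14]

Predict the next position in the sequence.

[7, 60, -15]

First: cycles through -8, 7, 7, -3 every 4 steps. Step 10 lands at position 2 of the cycle → 7.
Second: linear, +6 per step → 60 at step 10.
Third: linear, -1 per step → -15 at step 10.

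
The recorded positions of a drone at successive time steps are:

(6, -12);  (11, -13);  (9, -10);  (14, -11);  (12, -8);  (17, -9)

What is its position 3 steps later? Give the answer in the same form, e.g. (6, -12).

Differencing gives (+5, -1), (-2, +3), (+5, -1), (-2, +3), (+5, -1). This is the pattern (+5, -1), (-2, +3) repeated.
step 6: apply (-2, +3) → (15, -6)
step 7: apply (+5, -1) → (20, -7)
step 8: apply (-2, +3) → (18, -4)

(18, -4)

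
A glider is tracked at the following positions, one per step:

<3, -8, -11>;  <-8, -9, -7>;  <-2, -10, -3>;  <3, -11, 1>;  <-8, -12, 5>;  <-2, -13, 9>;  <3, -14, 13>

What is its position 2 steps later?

First: cycles through 3, -8, -2 every 3 steps. Step 8 lands at position 2 of the cycle → -2.
Second: linear, -1 per step → -16 at step 8.
Third: linear, +4 per step → 21 at step 8.

<-2, -16, 21>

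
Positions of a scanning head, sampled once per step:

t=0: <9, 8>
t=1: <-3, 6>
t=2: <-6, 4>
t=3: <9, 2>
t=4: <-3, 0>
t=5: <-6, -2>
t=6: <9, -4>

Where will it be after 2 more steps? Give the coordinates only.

<-6, -8>

First: cycles through 9, -3, -6 every 3 steps. Step 8 lands at position 2 of the cycle → -6.
Second: linear, -2 per step → -8 at step 8.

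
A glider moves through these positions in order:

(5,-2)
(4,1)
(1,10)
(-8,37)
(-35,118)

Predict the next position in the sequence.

The jumps are (-1,+3), (-3,+9), (-9,+27), (-27,+81) — a geometric progression with ratio 3.
step 5: (-35,118) + (-81,+243) → (-116,361)

(-116,361)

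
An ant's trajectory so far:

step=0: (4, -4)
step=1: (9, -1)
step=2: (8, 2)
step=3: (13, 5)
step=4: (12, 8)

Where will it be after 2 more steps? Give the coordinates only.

(16, 14)

Step-to-step displacements: (+5, +3), (-1, +3), (+5, +3), (-1, +3) — a repeating cycle of length 2.
step 5: apply (+5, +3) → (17, 11)
step 6: apply (-1, +3) → (16, 14)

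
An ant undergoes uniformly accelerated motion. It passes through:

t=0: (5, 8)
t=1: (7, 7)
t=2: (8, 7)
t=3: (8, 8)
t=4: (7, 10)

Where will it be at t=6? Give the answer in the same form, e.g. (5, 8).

(2, 17)

First differences are (+2, -1), (+1, +0), (+0, +1), (-1, +2); their common second difference is (-1, +1) (constant acceleration).
step 5: (7, 10) + (-2, +3) → (5, 13)
step 6: (5, 13) + (-3, +4) → (2, 17)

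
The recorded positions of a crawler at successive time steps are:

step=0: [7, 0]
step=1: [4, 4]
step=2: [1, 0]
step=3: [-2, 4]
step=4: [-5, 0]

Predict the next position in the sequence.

[-8, 4]

The first coordinate changes by -3 each step, so at step 5 it is 7 + 5·(-3) = -8.
The second coordinate repeats the cycle [0, 4] with period 2; step 5 mod 2 = 1, giving 4.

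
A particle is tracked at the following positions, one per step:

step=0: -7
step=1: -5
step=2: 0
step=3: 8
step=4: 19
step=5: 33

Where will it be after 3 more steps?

First differences are +2, +5, +8, +11, +14; their common second difference is +3 (constant acceleration).
step 6: 33 + 17 → 50
step 7: 50 + 20 → 70
step 8: 70 + 23 → 93

93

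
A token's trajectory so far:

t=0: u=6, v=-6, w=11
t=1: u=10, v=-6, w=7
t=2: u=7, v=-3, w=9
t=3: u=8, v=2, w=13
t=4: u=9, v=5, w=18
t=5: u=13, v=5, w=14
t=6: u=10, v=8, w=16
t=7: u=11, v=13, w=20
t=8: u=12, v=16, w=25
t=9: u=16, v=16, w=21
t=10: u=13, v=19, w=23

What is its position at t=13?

u=19, v=27, w=28

The moves between consecutive positions are (+4, +0, -4), (-3, +3, +2), (+1, +5, +4), (+1, +3, +5), (+4, +0, -4), (-3, +3, +2), (+1, +5, +4), (+1, +3, +5), (+4, +0, -4), (-3, +3, +2); they repeat the 4-cycle [(+4, +0, -4), (-3, +3, +2), (+1, +5, +4), (+1, +3, +5)].
step 11: apply (+1, +5, +4) → u=14, v=24, w=27
step 12: apply (+1, +3, +5) → u=15, v=27, w=32
step 13: apply (+4, +0, -4) → u=19, v=27, w=28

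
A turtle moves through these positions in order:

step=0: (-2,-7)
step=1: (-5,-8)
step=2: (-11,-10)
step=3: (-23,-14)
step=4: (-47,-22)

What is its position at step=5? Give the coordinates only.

Consecutive displacements (-3,-1), (-6,-2), (-12,-4), (-24,-8) scale by a factor of 2 each step.
step 5: (-47,-22) + (-48,-16) → (-95,-38)

(-95,-38)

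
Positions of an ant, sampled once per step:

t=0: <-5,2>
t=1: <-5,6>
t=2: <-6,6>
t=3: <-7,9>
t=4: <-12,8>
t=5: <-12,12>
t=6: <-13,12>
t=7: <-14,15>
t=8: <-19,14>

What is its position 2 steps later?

Step-to-step displacements: <+0,+4>, <-1,+0>, <-1,+3>, <-5,-1>, <+0,+4>, <-1,+0>, <-1,+3>, <-5,-1> — a repeating cycle of length 4.
step 9: apply <+0,+4> → <-19,18>
step 10: apply <-1,+0> → <-20,18>

<-20,18>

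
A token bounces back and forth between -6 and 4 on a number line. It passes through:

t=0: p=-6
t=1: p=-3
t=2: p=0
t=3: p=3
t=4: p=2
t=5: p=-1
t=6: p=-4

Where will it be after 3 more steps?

The value reflects between -6 and 4, moving 3 per step.
  step 7: -4 → -5
  step 8: -5 → -2
  step 9: -2 → 1

p=1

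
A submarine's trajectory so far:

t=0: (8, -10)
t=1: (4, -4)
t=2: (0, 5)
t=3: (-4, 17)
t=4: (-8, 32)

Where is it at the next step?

Successive displacements: (-4, +6), (-4, +9), (-4, +12), (-4, +15) — each changes by (+0, +3).
step 5: (-8, 32) + (-4, +18) → (-12, 50)

(-12, 50)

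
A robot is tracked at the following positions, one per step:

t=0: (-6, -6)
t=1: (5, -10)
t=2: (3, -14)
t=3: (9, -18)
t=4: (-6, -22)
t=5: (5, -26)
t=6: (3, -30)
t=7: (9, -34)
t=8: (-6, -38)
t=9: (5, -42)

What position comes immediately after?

First: cycles through -6, 5, 3, 9 every 4 steps. Step 10 lands at position 2 of the cycle → 3.
Second: linear, -4 per step → -46 at step 10.

(3, -46)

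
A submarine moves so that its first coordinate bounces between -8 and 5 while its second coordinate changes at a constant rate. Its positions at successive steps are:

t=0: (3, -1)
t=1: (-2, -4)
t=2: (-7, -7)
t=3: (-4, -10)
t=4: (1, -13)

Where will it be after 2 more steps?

The first coordinate travels 5 per step and bounces off the walls at -8 and 5.
  step 5: 1 → 4
  step 6: 4 → -1
The second coordinate changes by -3 each step: at step 6 it is -19.

(-1, -19)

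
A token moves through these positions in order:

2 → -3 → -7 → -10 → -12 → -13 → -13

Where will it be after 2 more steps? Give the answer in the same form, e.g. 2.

Successive displacements: -5, -4, -3, -2, -1, +0 — each changes by +1.
step 7: -13 + 1 → -12
step 8: -12 + 2 → -10

-10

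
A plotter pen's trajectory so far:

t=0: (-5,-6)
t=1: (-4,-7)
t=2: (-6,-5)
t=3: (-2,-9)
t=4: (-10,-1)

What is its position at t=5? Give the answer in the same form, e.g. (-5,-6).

(6,-17)

Consecutive displacements (+1,-1), (-2,+2), (+4,-4), (-8,+8) scale by a factor of -2 each step.
step 5: (-10,-1) + (+16,-16) → (6,-17)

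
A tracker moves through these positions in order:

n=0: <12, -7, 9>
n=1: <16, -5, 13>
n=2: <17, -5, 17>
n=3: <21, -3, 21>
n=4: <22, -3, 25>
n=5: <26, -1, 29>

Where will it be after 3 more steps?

<32, 1, 41>

Step-to-step displacements: <+4, +2, +4>, <+1, +0, +4>, <+4, +2, +4>, <+1, +0, +4>, <+4, +2, +4> — a repeating cycle of length 2.
step 6: apply <+1, +0, +4> → <27, -1, 33>
step 7: apply <+4, +2, +4> → <31, 1, 37>
step 8: apply <+1, +0, +4> → <32, 1, 41>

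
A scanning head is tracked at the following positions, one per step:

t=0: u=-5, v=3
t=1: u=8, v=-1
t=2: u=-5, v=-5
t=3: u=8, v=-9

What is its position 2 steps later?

The u coordinate repeats the cycle [-5, 8] with period 2; step 5 mod 2 = 1, giving 8.
The v coordinate changes by -4 each step, so at step 5 it is 3 + 5·(-4) = -17.

u=8, v=-17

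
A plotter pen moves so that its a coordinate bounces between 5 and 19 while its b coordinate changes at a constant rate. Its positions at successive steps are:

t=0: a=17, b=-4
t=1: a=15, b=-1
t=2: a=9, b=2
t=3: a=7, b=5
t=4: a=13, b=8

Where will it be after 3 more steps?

a=7, b=17

The a coordinate travels 6 per step and bounces off the walls at 5 and 19.
  step 5: 13 → 19
  step 6: 19 → 13
  step 7: 13 → 7
The b coordinate changes by +3 each step: at step 7 it is 17.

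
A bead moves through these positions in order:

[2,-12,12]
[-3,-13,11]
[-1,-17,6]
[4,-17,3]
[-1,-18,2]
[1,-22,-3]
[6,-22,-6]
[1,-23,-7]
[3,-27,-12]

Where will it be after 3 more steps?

The moves between consecutive positions are [-5,-1,-1], [+2,-4,-5], [+5,+0,-3], [-5,-1,-1], [+2,-4,-5], [+5,+0,-3], [-5,-1,-1], [+2,-4,-5]; they repeat the 3-cycle [[-5,-1,-1], [+2,-4,-5], [+5,+0,-3]].
step 9: apply [+5,+0,-3] → [8,-27,-15]
step 10: apply [-5,-1,-1] → [3,-28,-16]
step 11: apply [+2,-4,-5] → [5,-32,-21]

[5,-32,-21]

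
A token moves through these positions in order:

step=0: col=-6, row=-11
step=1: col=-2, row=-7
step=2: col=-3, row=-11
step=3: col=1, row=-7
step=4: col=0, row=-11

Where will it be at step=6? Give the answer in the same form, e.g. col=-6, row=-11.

Step-to-step displacements: (+4, +4), (-1, -4), (+4, +4), (-1, -4) — a repeating cycle of length 2.
step 5: apply (+4, +4) → col=4, row=-7
step 6: apply (-1, -4) → col=3, row=-11

col=3, row=-11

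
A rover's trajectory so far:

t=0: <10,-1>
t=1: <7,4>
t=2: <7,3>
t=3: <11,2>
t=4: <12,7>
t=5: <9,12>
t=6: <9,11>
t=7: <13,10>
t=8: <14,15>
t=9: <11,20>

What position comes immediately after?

The moves between consecutive positions are <-3,+5>, <+0,-1>, <+4,-1>, <+1,+5>, <-3,+5>, <+0,-1>, <+4,-1>, <+1,+5>, <-3,+5>; they repeat the 4-cycle [<-3,+5>, <+0,-1>, <+4,-1>, <+1,+5>].
step 10: apply <+0,-1> → <11,19>

<11,19>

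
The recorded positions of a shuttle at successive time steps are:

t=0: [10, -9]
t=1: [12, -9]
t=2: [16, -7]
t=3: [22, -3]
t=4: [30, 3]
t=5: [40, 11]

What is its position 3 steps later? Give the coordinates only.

[82, 47]

Successive displacements: [+2, +0], [+4, +2], [+6, +4], [+8, +6], [+10, +8] — each changes by [+2, +2].
step 6: [40, 11] + [+12, +10] → [52, 21]
step 7: [52, 21] + [+14, +12] → [66, 33]
step 8: [66, 33] + [+16, +14] → [82, 47]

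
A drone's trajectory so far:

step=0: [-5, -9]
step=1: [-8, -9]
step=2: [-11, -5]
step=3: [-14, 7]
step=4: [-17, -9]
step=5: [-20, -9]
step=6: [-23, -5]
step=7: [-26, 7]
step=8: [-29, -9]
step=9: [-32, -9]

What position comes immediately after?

[-35, -5]

First: linear, -3 per step → -35 at step 10.
Second: cycles through -9, -9, -5, 7 every 4 steps. Step 10 lands at position 2 of the cycle → -5.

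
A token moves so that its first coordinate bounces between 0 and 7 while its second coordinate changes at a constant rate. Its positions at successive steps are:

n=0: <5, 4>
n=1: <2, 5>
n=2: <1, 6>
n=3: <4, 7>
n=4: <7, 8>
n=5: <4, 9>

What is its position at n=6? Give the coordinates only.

<1, 10>

The first coordinate travels 3 per step and bounces off the walls at 0 and 7.
  step 6: 4 → 1
The second coordinate changes by +1 each step: at step 6 it is 10.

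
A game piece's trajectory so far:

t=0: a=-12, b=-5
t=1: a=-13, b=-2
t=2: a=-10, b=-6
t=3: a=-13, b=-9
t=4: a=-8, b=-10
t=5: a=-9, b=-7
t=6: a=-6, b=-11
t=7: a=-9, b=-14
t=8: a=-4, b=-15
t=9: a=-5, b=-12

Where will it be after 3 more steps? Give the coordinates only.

Step-to-step displacements: (-1,+3), (+3,-4), (-3,-3), (+5,-1), (-1,+3), (+3,-4), (-3,-3), (+5,-1), (-1,+3) — a repeating cycle of length 4.
step 10: apply (+3,-4) → a=-2, b=-16
step 11: apply (-3,-3) → a=-5, b=-19
step 12: apply (+5,-1) → a=0, b=-20

a=0, b=-20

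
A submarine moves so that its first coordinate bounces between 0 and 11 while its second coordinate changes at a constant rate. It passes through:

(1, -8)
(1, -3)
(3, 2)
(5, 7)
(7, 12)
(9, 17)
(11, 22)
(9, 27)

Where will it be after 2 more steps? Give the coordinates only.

(5, 37)

The first coordinate travels 2 per step and bounces off the walls at 0 and 11.
  step 8: 9 → 7
  step 9: 7 → 5
The second coordinate changes by +5 each step: at step 9 it is 37.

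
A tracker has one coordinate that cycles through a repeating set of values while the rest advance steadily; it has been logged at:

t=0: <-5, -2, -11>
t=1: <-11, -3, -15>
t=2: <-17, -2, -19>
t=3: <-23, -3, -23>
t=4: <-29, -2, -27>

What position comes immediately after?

<-35, -3, -31>

First: linear, -6 per step → -35 at step 5.
Second: cycles through -2, -3 every 2 steps. Step 5 lands at position 1 of the cycle → -3.
Third: linear, -4 per step → -31 at step 5.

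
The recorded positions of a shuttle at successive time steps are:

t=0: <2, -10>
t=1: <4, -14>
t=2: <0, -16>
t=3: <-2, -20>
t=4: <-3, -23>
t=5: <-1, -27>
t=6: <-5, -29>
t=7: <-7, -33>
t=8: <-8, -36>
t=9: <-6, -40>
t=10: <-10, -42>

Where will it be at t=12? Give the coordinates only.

Step-to-step displacements: <+2, -4>, <-4, -2>, <-2, -4>, <-1, -3>, <+2, -4>, <-4, -2>, <-2, -4>, <-1, -3>, <+2, -4>, <-4, -2> — a repeating cycle of length 4.
step 11: apply <-2, -4> → <-12, -46>
step 12: apply <-1, -3> → <-13, -49>

<-13, -49>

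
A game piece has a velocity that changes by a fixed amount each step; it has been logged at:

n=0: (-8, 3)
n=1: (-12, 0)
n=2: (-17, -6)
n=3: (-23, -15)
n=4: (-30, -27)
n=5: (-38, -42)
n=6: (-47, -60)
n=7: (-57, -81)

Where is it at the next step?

(-68, -105)

First differences are (-4, -3), (-5, -6), (-6, -9), (-7, -12), (-8, -15), (-9, -18), (-10, -21); their common second difference is (-1, -3) (constant acceleration).
step 8: (-57, -81) + (-11, -24) → (-68, -105)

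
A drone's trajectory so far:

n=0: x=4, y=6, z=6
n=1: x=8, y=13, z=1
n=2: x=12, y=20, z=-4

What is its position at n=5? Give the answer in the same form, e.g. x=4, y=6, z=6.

x=24, y=41, z=-19

Each step adds (+4, +7, -5) to the position.
step 3: x=12, y=20, z=-4 + (+4, +7, -5) → x=16, y=27, z=-9
step 4: x=16, y=27, z=-9 + (+4, +7, -5) → x=20, y=34, z=-14
step 5: x=20, y=34, z=-14 + (+4, +7, -5) → x=24, y=41, z=-19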